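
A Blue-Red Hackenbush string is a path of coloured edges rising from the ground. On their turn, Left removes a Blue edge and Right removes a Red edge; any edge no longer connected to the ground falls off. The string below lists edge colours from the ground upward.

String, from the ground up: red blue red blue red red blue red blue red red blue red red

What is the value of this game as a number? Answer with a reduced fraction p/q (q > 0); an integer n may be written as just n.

-5815/8192

1 of 14 · r · max L −∞ · min R 0 = -1
2 of 14 · rb · max L -1 · min R 0 = -1/2
3 of 14 · rbr · max L -1 · min R -1/2 = -3/4
4 of 14 · rbrb · max L -3/4 · min R -1/2 = -5/8
5 of 14 · rbrbr · max L -3/4 · min R -5/8 = -11/16
6 of 14 · rbrbrr · max L -3/4 · min R -11/16 = -23/32
7 of 14 · rbrbrrb · max L -23/32 · min R -11/16 = -45/64
8 of 14 · rbrbrrbr · max L -23/32 · min R -45/64 = -91/128
9 of 14 · rbrbrrbrb · max L -91/128 · min R -45/64 = -181/256
10 of 14 · rbrbrrbrbr · max L -91/128 · min R -181/256 = -363/512
11 of 14 · rbrbrrbrbrr · max L -91/128 · min R -363/512 = -727/1024
12 of 14 · rbrbrrbrbrrb · max L -727/1024 · min R -363/512 = -1453/2048
13 of 14 · rbrbrrbrbrrbr · max L -727/1024 · min R -1453/2048 = -2907/4096
14 of 14 · rbrbrrbrbrrbrr · max L -727/1024 · min R -2907/4096 = -5815/8192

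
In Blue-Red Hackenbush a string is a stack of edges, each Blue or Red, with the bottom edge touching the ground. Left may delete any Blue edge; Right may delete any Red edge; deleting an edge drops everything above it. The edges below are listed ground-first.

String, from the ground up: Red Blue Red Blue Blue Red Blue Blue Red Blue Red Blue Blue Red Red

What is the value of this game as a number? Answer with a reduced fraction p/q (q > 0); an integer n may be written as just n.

-9383/16384

1 of 15 · R · max L −∞ · min R 0 gives -1
2 of 15 · RB · max L -1 · min R 0 gives -1/2
3 of 15 · RBR · max L -1 · min R -1/2 gives -3/4
4 of 15 · RBRB · max L -3/4 · min R -1/2 gives -5/8
5 of 15 · RBRBB · max L -5/8 · min R -1/2 gives -9/16
6 of 15 · RBRBBR · max L -5/8 · min R -9/16 gives -19/32
7 of 15 · RBRBBRB · max L -19/32 · min R -9/16 gives -37/64
8 of 15 · RBRBBRBB · max L -37/64 · min R -9/16 gives -73/128
9 of 15 · RBRBBRBBR · max L -37/64 · min R -73/128 gives -147/256
10 of 15 · RBRBBRBBRB · max L -147/256 · min R -73/128 gives -293/512
11 of 15 · RBRBBRBBRBR · max L -147/256 · min R -293/512 gives -587/1024
12 of 15 · RBRBBRBBRBRB · max L -587/1024 · min R -293/512 gives -1173/2048
13 of 15 · RBRBBRBBRBRBB · max L -1173/2048 · min R -293/512 gives -2345/4096
14 of 15 · RBRBBRBBRBRBBR · max L -1173/2048 · min R -2345/4096 gives -4691/8192
15 of 15 · RBRBBRBBRBRBBRR · max L -1173/2048 · min R -4691/8192 gives -9383/16384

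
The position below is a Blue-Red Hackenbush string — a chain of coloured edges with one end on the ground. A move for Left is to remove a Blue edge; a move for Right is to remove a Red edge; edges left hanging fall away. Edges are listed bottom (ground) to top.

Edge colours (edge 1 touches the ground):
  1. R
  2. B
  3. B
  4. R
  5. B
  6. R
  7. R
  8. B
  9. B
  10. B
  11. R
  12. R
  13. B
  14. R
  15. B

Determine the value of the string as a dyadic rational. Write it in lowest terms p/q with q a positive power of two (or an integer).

-5685/16384

Recurse on prefixes of the 15-edge string R B B R B R R B B B R R B R B:
G_1 [R]  L=[—]  R=[0]  — -1
G_2 [RB]  L=[-1]  R=[0]  — -1/2
G_3 [RBB]  L=[-1 -1/2]  R=[0]  — -1/4
G_4 [RBBR]  L=[-1 -1/2]  R=[-1/4 0]  — -3/8
G_5 [RBBRB]  L=[-1 -1/2 -3/8]  R=[-1/4 0]  — -5/16
G_6 [RBBRBR]  L=[-1 -1/2 -3/8]  R=[-5/16 -1/4 0]  — -11/32
G_7 [RBBRBRR]  L=[-1 -1/2 -3/8]  R=[-11/32 -5/16 -1/4 0]  — -23/64
G_8 [RBBRBRRB]  L=[-1 -1/2 -3/8 -23/64]  R=[-11/32 -5/16 -1/4 0]  — -45/128
G_9 [RBBRBRRBB]  L=[-1 -1/2 -3/8 -23/64 -45/128]  R=[-11/32 -5/16 -1/4 0]  — -89/256
G_10 [RBBRBRRBBB]  L=[-1 -1/2 -3/8 -23/64 -45/128 -89/256]  R=[-11/32 -5/16 -1/4 0]  — -177/512
G_11 [RBBRBRRBBBR]  L=[-1 -1/2 -3/8 -23/64 -45/128 -89/256]  R=[-177/512 -11/32 -5/16 -1/4 0]  — -355/1024
G_12 [RBBRBRRBBBRR]  L=[-1 -1/2 -3/8 -23/64 -45/128 -89/256]  R=[-355/1024 -177/512 -11/32 -5/16 -1/4 0]  — -711/2048
G_13 [RBBRBRRBBBRRB]  L=[-1 -1/2 -3/8 -23/64 -45/128 -89/256 -711/2048]  R=[-355/1024 -177/512 -11/32 -5/16 -1/4 0]  — -1421/4096
G_14 [RBBRBRRBBBRRBR]  L=[-1 -1/2 -3/8 -23/64 -45/128 -89/256 -711/2048]  R=[-1421/4096 -355/1024 -177/512 -11/32 -5/16 -1/4 0]  — -2843/8192
G_15 [RBBRBRRBBBRRBRB]  L=[-1 -1/2 -3/8 -23/64 -45/128 -89/256 -711/2048 -2843/8192]  R=[-1421/4096 -355/1024 -177/512 -11/32 -5/16 -1/4 0]  — -5685/16384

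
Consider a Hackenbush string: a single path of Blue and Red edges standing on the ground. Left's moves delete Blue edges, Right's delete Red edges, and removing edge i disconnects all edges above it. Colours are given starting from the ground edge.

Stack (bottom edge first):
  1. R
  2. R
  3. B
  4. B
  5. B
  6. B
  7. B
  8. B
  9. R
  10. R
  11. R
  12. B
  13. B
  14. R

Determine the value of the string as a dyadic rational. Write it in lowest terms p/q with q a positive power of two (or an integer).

1 of 14 · R · max L −∞ · min R 0 -> -1
2 of 14 · RR · max L −∞ · min R -1 -> -2
3 of 14 · RRB · max L -2 · min R -1 -> -3/2
4 of 14 · RRBB · max L -3/2 · min R -1 -> -5/4
5 of 14 · RRBBB · max L -5/4 · min R -1 -> -9/8
6 of 14 · RRBBBB · max L -9/8 · min R -1 -> -17/16
7 of 14 · RRBBBBB · max L -17/16 · min R -1 -> -33/32
8 of 14 · RRBBBBBB · max L -33/32 · min R -1 -> -65/64
9 of 14 · RRBBBBBBR · max L -33/32 · min R -65/64 -> -131/128
10 of 14 · RRBBBBBBRR · max L -33/32 · min R -131/128 -> -263/256
11 of 14 · RRBBBBBBRRR · max L -33/32 · min R -263/256 -> -527/512
12 of 14 · RRBBBBBBRRRB · max L -527/512 · min R -263/256 -> -1053/1024
13 of 14 · RRBBBBBBRRRBB · max L -1053/1024 · min R -263/256 -> -2105/2048
14 of 14 · RRBBBBBBRRRBBR · max L -1053/1024 · min R -2105/2048 -> -4211/4096

-4211/4096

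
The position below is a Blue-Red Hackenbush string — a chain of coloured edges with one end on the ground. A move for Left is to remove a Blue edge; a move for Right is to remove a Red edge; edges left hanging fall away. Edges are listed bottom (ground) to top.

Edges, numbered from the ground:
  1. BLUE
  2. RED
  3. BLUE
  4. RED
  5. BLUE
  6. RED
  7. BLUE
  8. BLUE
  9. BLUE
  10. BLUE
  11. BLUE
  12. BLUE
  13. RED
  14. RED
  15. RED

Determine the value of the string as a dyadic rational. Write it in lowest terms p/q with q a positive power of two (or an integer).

1 of 15 · B · max L 0 · min R +∞ → 1
2 of 15 · BR · max L 0 · min R 1 → 1/2
3 of 15 · BRB · max L 1/2 · min R 1 → 3/4
4 of 15 · BRBR · max L 1/2 · min R 3/4 → 5/8
5 of 15 · BRBRB · max L 5/8 · min R 3/4 → 11/16
6 of 15 · BRBRBR · max L 5/8 · min R 11/16 → 21/32
7 of 15 · BRBRBRB · max L 21/32 · min R 11/16 → 43/64
8 of 15 · BRBRBRBB · max L 43/64 · min R 11/16 → 87/128
9 of 15 · BRBRBRBBB · max L 87/128 · min R 11/16 → 175/256
10 of 15 · BRBRBRBBBB · max L 175/256 · min R 11/16 → 351/512
11 of 15 · BRBRBRBBBBB · max L 351/512 · min R 11/16 → 703/1024
12 of 15 · BRBRBRBBBBBB · max L 703/1024 · min R 11/16 → 1407/2048
13 of 15 · BRBRBRBBBBBBR · max L 703/1024 · min R 1407/2048 → 2813/4096
14 of 15 · BRBRBRBBBBBBRR · max L 703/1024 · min R 2813/4096 → 5625/8192
15 of 15 · BRBRBRBBBBBBRRR · max L 703/1024 · min R 5625/8192 → 11249/16384

11249/16384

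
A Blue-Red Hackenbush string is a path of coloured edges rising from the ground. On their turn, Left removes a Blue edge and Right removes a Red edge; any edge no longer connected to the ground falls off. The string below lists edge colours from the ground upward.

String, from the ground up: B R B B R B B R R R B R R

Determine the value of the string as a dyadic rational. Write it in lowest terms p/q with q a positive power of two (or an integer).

Build g(s[:k]) for k = 1..13, string s = B R B B R B B R R R B R R.
g_1 [B]  L=[0]  R=[none]  gives 1
g_2 [BR]  L=[0]  R=[1]  gives 1/2
g_3 [BRB]  L=[0 1/2]  R=[1]  gives 3/4
g_4 [BRBB]  L=[0 1/2 3/4]  R=[1]  gives 7/8
g_5 [BRBBR]  L=[0 1/2 3/4]  R=[7/8 1]  gives 13/16
g_6 [BRBBRB]  L=[0 1/2 3/4 13/16]  R=[7/8 1]  gives 27/32
g_7 [BRBBRBB]  L=[0 1/2 3/4 13/16 27/32]  R=[7/8 1]  gives 55/64
g_8 [BRBBRBBR]  L=[0 1/2 3/4 13/16 27/32]  R=[55/64 7/8 1]  gives 109/128
g_9 [BRBBRBBRR]  L=[0 1/2 3/4 13/16 27/32]  R=[109/128 55/64 7/8 1]  gives 217/256
g_10 [BRBBRBBRRR]  L=[0 1/2 3/4 13/16 27/32]  R=[217/256 109/128 55/64 7/8 1]  gives 433/512
g_11 [BRBBRBBRRRB]  L=[0 1/2 3/4 13/16 27/32 433/512]  R=[217/256 109/128 55/64 7/8 1]  gives 867/1024
g_12 [BRBBRBBRRRBR]  L=[0 1/2 3/4 13/16 27/32 433/512]  R=[867/1024 217/256 109/128 55/64 7/8 1]  gives 1733/2048
g_13 [BRBBRBBRRRBRR]  L=[0 1/2 3/4 13/16 27/32 433/512]  R=[1733/2048 867/1024 217/256 109/128 55/64 7/8 1]  gives 3465/4096

3465/4096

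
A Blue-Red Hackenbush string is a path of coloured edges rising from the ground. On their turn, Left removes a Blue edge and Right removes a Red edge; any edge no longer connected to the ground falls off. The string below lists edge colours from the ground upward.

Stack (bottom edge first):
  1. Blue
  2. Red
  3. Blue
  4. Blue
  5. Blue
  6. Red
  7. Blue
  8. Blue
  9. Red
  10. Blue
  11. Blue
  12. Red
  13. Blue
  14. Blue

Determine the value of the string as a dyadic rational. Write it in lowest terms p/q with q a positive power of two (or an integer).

7607/8192

Recurse on prefixes of the 14-edge string Blue Red Blue Blue Blue Red Blue Blue Red Blue Blue Red Blue Blue:
1 of 14 · B · max L 0 · min R +∞ => 1
2 of 14 · BR · max L 0 · min R 1 => 1/2
3 of 14 · BRB · max L 1/2 · min R 1 => 3/4
4 of 14 · BRBB · max L 3/4 · min R 1 => 7/8
5 of 14 · BRBBB · max L 7/8 · min R 1 => 15/16
6 of 14 · BRBBBR · max L 7/8 · min R 15/16 => 29/32
7 of 14 · BRBBBRB · max L 29/32 · min R 15/16 => 59/64
8 of 14 · BRBBBRBB · max L 59/64 · min R 15/16 => 119/128
9 of 14 · BRBBBRBBR · max L 59/64 · min R 119/128 => 237/256
10 of 14 · BRBBBRBBRB · max L 237/256 · min R 119/128 => 475/512
11 of 14 · BRBBBRBBRBB · max L 475/512 · min R 119/128 => 951/1024
12 of 14 · BRBBBRBBRBBR · max L 475/512 · min R 951/1024 => 1901/2048
13 of 14 · BRBBBRBBRBBRB · max L 1901/2048 · min R 951/1024 => 3803/4096
14 of 14 · BRBBBRBBRBBRBB · max L 3803/4096 · min R 951/1024 => 7607/8192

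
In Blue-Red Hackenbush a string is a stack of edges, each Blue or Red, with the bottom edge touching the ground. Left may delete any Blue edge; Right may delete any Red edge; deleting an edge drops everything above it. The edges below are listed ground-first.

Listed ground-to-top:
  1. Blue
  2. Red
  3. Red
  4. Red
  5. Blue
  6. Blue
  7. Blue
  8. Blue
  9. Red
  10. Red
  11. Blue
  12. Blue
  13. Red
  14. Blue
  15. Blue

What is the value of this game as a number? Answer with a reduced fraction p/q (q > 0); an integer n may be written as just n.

step 1: add Blue to get B; options L={ 0 } R={ (no moves) } — 1
step 2: add Red to get BR; options L={ 0 } R={ 1 } — 1/2
step 3: add Red to get BRR; options L={ 0 } R={ 1/2; 1 } — 1/4
step 4: add Red to get BRRR; options L={ 0 } R={ 1/4; 1/2; 1 } — 1/8
step 5: add Blue to get BRRRB; options L={ 0; 1/8 } R={ 1/4; 1/2; 1 } — 3/16
step 6: add Blue to get BRRRBB; options L={ 0; 1/8; 3/16 } R={ 1/4; 1/2; 1 } — 7/32
step 7: add Blue to get BRRRBBB; options L={ 0; 1/8; 3/16; 7/32 } R={ 1/4; 1/2; 1 } — 15/64
step 8: add Blue to get BRRRBBBB; options L={ 0; 1/8; 3/16; 7/32; 15/64 } R={ 1/4; 1/2; 1 } — 31/128
step 9: add Red to get BRRRBBBBR; options L={ 0; 1/8; 3/16; 7/32; 15/64 } R={ 31/128; 1/4; 1/2; 1 } — 61/256
step 10: add Red to get BRRRBBBBRR; options L={ 0; 1/8; 3/16; 7/32; 15/64 } R={ 61/256; 31/128; 1/4; 1/2; 1 } — 121/512
step 11: add Blue to get BRRRBBBBRRB; options L={ 0; 1/8; 3/16; 7/32; 15/64; 121/512 } R={ 61/256; 31/128; 1/4; 1/2; 1 } — 243/1024
step 12: add Blue to get BRRRBBBBRRBB; options L={ 0; 1/8; 3/16; 7/32; 15/64; 121/512; 243/1024 } R={ 61/256; 31/128; 1/4; 1/2; 1 } — 487/2048
step 13: add Red to get BRRRBBBBRRBBR; options L={ 0; 1/8; 3/16; 7/32; 15/64; 121/512; 243/1024 } R={ 487/2048; 61/256; 31/128; 1/4; 1/2; 1 } — 973/4096
step 14: add Blue to get BRRRBBBBRRBBRB; options L={ 0; 1/8; 3/16; 7/32; 15/64; 121/512; 243/1024; 973/4096 } R={ 487/2048; 61/256; 31/128; 1/4; 1/2; 1 } — 1947/8192
step 15: add Blue to get BRRRBBBBRRBBRBB; options L={ 0; 1/8; 3/16; 7/32; 15/64; 121/512; 243/1024; 973/4096; 1947/8192 } R={ 487/2048; 61/256; 31/128; 1/4; 1/2; 1 } — 3895/16384

3895/16384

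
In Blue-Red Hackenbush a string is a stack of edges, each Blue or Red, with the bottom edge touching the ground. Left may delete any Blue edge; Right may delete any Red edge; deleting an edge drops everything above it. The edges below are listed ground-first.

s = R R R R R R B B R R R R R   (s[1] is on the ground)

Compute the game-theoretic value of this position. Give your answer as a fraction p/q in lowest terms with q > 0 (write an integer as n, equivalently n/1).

Build val(s[:k]) for k = 1..13, string s = R R R R R R B B R R R R R.
edge 1 of 13 (R): { ∅ | 0 } = -1
edge 2 of 13 (R): { ∅ | -1; 0 } = -2
edge 3 of 13 (R): { ∅ | -2; -1; 0 } = -3
edge 4 of 13 (R): { ∅ | -3; -2; -1; 0 } = -4
edge 5 of 13 (R): { ∅ | -4; -3; -2; -1; 0 } = -5
edge 6 of 13 (R): { ∅ | -5; -4; -3; -2; -1; 0 } = -6
edge 7 of 13 (B): { -6 | -5; -4; -3; -2; -1; 0 } = -11/2
edge 8 of 13 (B): { -6; -11/2 | -5; -4; -3; -2; -1; 0 } = -21/4
edge 9 of 13 (R): { -6; -11/2 | -21/4; -5; -4; -3; -2; -1; 0 } = -43/8
edge 10 of 13 (R): { -6; -11/2 | -43/8; -21/4; -5; -4; -3; -2; -1; 0 } = -87/16
edge 11 of 13 (R): { -6; -11/2 | -87/16; -43/8; -21/4; -5; -4; -3; -2; -1; 0 } = -175/32
edge 12 of 13 (R): { -6; -11/2 | -175/32; -87/16; -43/8; -21/4; -5; -4; -3; -2; -1; 0 } = -351/64
edge 13 of 13 (R): { -6; -11/2 | -351/64; -175/32; -87/16; -43/8; -21/4; -5; -4; -3; -2; -1; 0 } = -703/128

-703/128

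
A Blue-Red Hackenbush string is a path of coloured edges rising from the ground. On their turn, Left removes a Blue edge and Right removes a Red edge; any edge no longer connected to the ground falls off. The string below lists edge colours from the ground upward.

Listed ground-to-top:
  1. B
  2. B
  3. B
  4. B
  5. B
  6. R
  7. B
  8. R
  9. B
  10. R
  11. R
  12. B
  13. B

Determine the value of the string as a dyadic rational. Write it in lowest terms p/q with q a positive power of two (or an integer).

Build value(s[:k]) for k = 1..13, string s = B B B B B R B R B R R B B.
value_1 [B]  L=[0]  R=[·]  — 1
value_2 [BB]  L=[0,1]  R=[·]  — 2
value_3 [BBB]  L=[0,1,2]  R=[·]  — 3
value_4 [BBBB]  L=[0,1,2,3]  R=[·]  — 4
value_5 [BBBBB]  L=[0,1,2,3,4]  R=[·]  — 5
value_6 [BBBBBR]  L=[0,1,2,3,4]  R=[5]  — 9/2
value_7 [BBBBBRB]  L=[0,1,2,3,4,9/2]  R=[5]  — 19/4
value_8 [BBBBBRBR]  L=[0,1,2,3,4,9/2]  R=[19/4,5]  — 37/8
value_9 [BBBBBRBRB]  L=[0,1,2,3,4,9/2,37/8]  R=[19/4,5]  — 75/16
value_10 [BBBBBRBRBR]  L=[0,1,2,3,4,9/2,37/8]  R=[75/16,19/4,5]  — 149/32
value_11 [BBBBBRBRBRR]  L=[0,1,2,3,4,9/2,37/8]  R=[149/32,75/16,19/4,5]  — 297/64
value_12 [BBBBBRBRBRRB]  L=[0,1,2,3,4,9/2,37/8,297/64]  R=[149/32,75/16,19/4,5]  — 595/128
value_13 [BBBBBRBRBRRBB]  L=[0,1,2,3,4,9/2,37/8,297/64,595/128]  R=[149/32,75/16,19/4,5]  — 1191/256

1191/256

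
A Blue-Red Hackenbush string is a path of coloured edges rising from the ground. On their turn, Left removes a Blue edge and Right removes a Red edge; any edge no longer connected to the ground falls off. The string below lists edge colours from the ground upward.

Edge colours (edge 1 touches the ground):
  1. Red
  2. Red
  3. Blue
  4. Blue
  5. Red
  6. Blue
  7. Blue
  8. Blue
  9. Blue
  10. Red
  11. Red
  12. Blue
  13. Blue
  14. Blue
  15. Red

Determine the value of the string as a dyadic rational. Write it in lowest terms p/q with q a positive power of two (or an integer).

-10339/8192

Recurse on prefixes of the 15-edge string Red Red Blue Blue Red Blue Blue Blue Blue Red Red Blue Blue Blue Red:
1 of 15 · R · max L −∞ · min R 0 — -1
2 of 15 · RR · max L −∞ · min R -1 — -2
3 of 15 · RRB · max L -2 · min R -1 — -3/2
4 of 15 · RRBB · max L -3/2 · min R -1 — -5/4
5 of 15 · RRBBR · max L -3/2 · min R -5/4 — -11/8
6 of 15 · RRBBRB · max L -11/8 · min R -5/4 — -21/16
7 of 15 · RRBBRBB · max L -21/16 · min R -5/4 — -41/32
8 of 15 · RRBBRBBB · max L -41/32 · min R -5/4 — -81/64
9 of 15 · RRBBRBBBB · max L -81/64 · min R -5/4 — -161/128
10 of 15 · RRBBRBBBBR · max L -81/64 · min R -161/128 — -323/256
11 of 15 · RRBBRBBBBRR · max L -81/64 · min R -323/256 — -647/512
12 of 15 · RRBBRBBBBRRB · max L -647/512 · min R -323/256 — -1293/1024
13 of 15 · RRBBRBBBBRRBB · max L -1293/1024 · min R -323/256 — -2585/2048
14 of 15 · RRBBRBBBBRRBBB · max L -2585/2048 · min R -323/256 — -5169/4096
15 of 15 · RRBBRBBBBRRBBBR · max L -2585/2048 · min R -5169/4096 — -10339/8192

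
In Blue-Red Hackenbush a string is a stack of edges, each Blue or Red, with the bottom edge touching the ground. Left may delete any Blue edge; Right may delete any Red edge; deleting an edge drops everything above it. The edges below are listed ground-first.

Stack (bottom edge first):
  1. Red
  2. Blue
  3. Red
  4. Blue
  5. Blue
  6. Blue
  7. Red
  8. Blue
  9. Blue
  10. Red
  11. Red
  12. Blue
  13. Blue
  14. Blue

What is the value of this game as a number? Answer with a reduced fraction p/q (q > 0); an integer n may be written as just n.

-4401/8192

R: Left { · }, Right { 0 } -> simplest -1
RB: Left { -1 }, Right { 0 } -> simplest -1/2
RBR: Left { -1 }, Right { -1/2; 0 } -> simplest -3/4
RBRB: Left { -1; -3/4 }, Right { -1/2; 0 } -> simplest -5/8
RBRBB: Left { -1; -3/4; -5/8 }, Right { -1/2; 0 } -> simplest -9/16
RBRBBB: Left { -1; -3/4; -5/8; -9/16 }, Right { -1/2; 0 } -> simplest -17/32
RBRBBBR: Left { -1; -3/4; -5/8; -9/16 }, Right { -17/32; -1/2; 0 } -> simplest -35/64
RBRBBBRB: Left { -1; -3/4; -5/8; -9/16; -35/64 }, Right { -17/32; -1/2; 0 } -> simplest -69/128
RBRBBBRBB: Left { -1; -3/4; -5/8; -9/16; -35/64; -69/128 }, Right { -17/32; -1/2; 0 } -> simplest -137/256
RBRBBBRBBR: Left { -1; -3/4; -5/8; -9/16; -35/64; -69/128 }, Right { -137/256; -17/32; -1/2; 0 } -> simplest -275/512
RBRBBBRBBRR: Left { -1; -3/4; -5/8; -9/16; -35/64; -69/128 }, Right { -275/512; -137/256; -17/32; -1/2; 0 } -> simplest -551/1024
RBRBBBRBBRRB: Left { -1; -3/4; -5/8; -9/16; -35/64; -69/128; -551/1024 }, Right { -275/512; -137/256; -17/32; -1/2; 0 } -> simplest -1101/2048
RBRBBBRBBRRBB: Left { -1; -3/4; -5/8; -9/16; -35/64; -69/128; -551/1024; -1101/2048 }, Right { -275/512; -137/256; -17/32; -1/2; 0 } -> simplest -2201/4096
RBRBBBRBBRRBBB: Left { -1; -3/4; -5/8; -9/16; -35/64; -69/128; -551/1024; -1101/2048; -2201/4096 }, Right { -275/512; -137/256; -17/32; -1/2; 0 } -> simplest -4401/8192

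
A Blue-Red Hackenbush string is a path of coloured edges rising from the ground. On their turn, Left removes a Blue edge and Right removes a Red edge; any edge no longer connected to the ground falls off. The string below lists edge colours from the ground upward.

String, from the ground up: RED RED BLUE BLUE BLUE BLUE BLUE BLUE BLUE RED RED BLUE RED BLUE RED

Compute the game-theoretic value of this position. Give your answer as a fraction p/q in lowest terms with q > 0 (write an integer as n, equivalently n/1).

-8299/8192

edge 1 of 15 (RED): {  | 0 } = -1
edge 2 of 15 (RED): {  | -1,0 } = -2
edge 3 of 15 (BLUE): { -2 | -1,0 } = -3/2
edge 4 of 15 (BLUE): { -2,-3/2 | -1,0 } = -5/4
edge 5 of 15 (BLUE): { -2,-3/2,-5/4 | -1,0 } = -9/8
edge 6 of 15 (BLUE): { -2,-3/2,-5/4,-9/8 | -1,0 } = -17/16
edge 7 of 15 (BLUE): { -2,-3/2,-5/4,-9/8,-17/16 | -1,0 } = -33/32
edge 8 of 15 (BLUE): { -2,-3/2,-5/4,-9/8,-17/16,-33/32 | -1,0 } = -65/64
edge 9 of 15 (BLUE): { -2,-3/2,-5/4,-9/8,-17/16,-33/32,-65/64 | -1,0 } = -129/128
edge 10 of 15 (RED): { -2,-3/2,-5/4,-9/8,-17/16,-33/32,-65/64 | -129/128,-1,0 } = -259/256
edge 11 of 15 (RED): { -2,-3/2,-5/4,-9/8,-17/16,-33/32,-65/64 | -259/256,-129/128,-1,0 } = -519/512
edge 12 of 15 (BLUE): { -2,-3/2,-5/4,-9/8,-17/16,-33/32,-65/64,-519/512 | -259/256,-129/128,-1,0 } = -1037/1024
edge 13 of 15 (RED): { -2,-3/2,-5/4,-9/8,-17/16,-33/32,-65/64,-519/512 | -1037/1024,-259/256,-129/128,-1,0 } = -2075/2048
edge 14 of 15 (BLUE): { -2,-3/2,-5/4,-9/8,-17/16,-33/32,-65/64,-519/512,-2075/2048 | -1037/1024,-259/256,-129/128,-1,0 } = -4149/4096
edge 15 of 15 (RED): { -2,-3/2,-5/4,-9/8,-17/16,-33/32,-65/64,-519/512,-2075/2048 | -4149/4096,-1037/1024,-259/256,-129/128,-1,0 } = -8299/8192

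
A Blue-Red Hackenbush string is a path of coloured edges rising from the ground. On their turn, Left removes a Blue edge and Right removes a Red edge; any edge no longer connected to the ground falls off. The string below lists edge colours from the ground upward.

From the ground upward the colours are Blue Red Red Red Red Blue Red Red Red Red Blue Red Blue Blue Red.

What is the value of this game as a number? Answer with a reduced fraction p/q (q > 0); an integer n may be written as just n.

Build g(s[:k]) for k = 1..15, string s = Blue Red Red Red Red Blue Red Red Red Red Blue Red Blue Blue Red.
step 1: add Blue to get B; options L={ 0 } R={ · } so 1
step 2: add Red to get BR; options L={ 0 } R={ 1 } so 1/2
step 3: add Red to get BRR; options L={ 0 } R={ 1/2,1 } so 1/4
step 4: add Red to get BRRR; options L={ 0 } R={ 1/4,1/2,1 } so 1/8
step 5: add Red to get BRRRR; options L={ 0 } R={ 1/8,1/4,1/2,1 } so 1/16
step 6: add Blue to get BRRRRB; options L={ 0,1/16 } R={ 1/8,1/4,1/2,1 } so 3/32
step 7: add Red to get BRRRRBR; options L={ 0,1/16 } R={ 3/32,1/8,1/4,1/2,1 } so 5/64
step 8: add Red to get BRRRRBRR; options L={ 0,1/16 } R={ 5/64,3/32,1/8,1/4,1/2,1 } so 9/128
step 9: add Red to get BRRRRBRRR; options L={ 0,1/16 } R={ 9/128,5/64,3/32,1/8,1/4,1/2,1 } so 17/256
step 10: add Red to get BRRRRBRRRR; options L={ 0,1/16 } R={ 17/256,9/128,5/64,3/32,1/8,1/4,1/2,1 } so 33/512
step 11: add Blue to get BRRRRBRRRRB; options L={ 0,1/16,33/512 } R={ 17/256,9/128,5/64,3/32,1/8,1/4,1/2,1 } so 67/1024
step 12: add Red to get BRRRRBRRRRBR; options L={ 0,1/16,33/512 } R={ 67/1024,17/256,9/128,5/64,3/32,1/8,1/4,1/2,1 } so 133/2048
step 13: add Blue to get BRRRRBRRRRBRB; options L={ 0,1/16,33/512,133/2048 } R={ 67/1024,17/256,9/128,5/64,3/32,1/8,1/4,1/2,1 } so 267/4096
step 14: add Blue to get BRRRRBRRRRBRBB; options L={ 0,1/16,33/512,133/2048,267/4096 } R={ 67/1024,17/256,9/128,5/64,3/32,1/8,1/4,1/2,1 } so 535/8192
step 15: add Red to get BRRRRBRRRRBRBBR; options L={ 0,1/16,33/512,133/2048,267/4096 } R={ 535/8192,67/1024,17/256,9/128,5/64,3/32,1/8,1/4,1/2,1 } so 1069/16384

1069/16384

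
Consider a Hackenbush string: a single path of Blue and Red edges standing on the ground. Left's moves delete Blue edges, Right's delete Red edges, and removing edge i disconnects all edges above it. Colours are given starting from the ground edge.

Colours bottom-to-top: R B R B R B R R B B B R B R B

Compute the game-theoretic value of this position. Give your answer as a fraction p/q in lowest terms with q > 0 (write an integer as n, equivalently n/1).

-11029/16384

R: Left { (no moves) }, Right { 0 } — simplest -1
RB: Left { -1 }, Right { 0 } — simplest -1/2
RBR: Left { -1 }, Right { -1/2; 0 } — simplest -3/4
RBRB: Left { -1; -3/4 }, Right { -1/2; 0 } — simplest -5/8
RBRBR: Left { -1; -3/4 }, Right { -5/8; -1/2; 0 } — simplest -11/16
RBRBRB: Left { -1; -3/4; -11/16 }, Right { -5/8; -1/2; 0 } — simplest -21/32
RBRBRBR: Left { -1; -3/4; -11/16 }, Right { -21/32; -5/8; -1/2; 0 } — simplest -43/64
RBRBRBRR: Left { -1; -3/4; -11/16 }, Right { -43/64; -21/32; -5/8; -1/2; 0 } — simplest -87/128
RBRBRBRRB: Left { -1; -3/4; -11/16; -87/128 }, Right { -43/64; -21/32; -5/8; -1/2; 0 } — simplest -173/256
RBRBRBRRBB: Left { -1; -3/4; -11/16; -87/128; -173/256 }, Right { -43/64; -21/32; -5/8; -1/2; 0 } — simplest -345/512
RBRBRBRRBBB: Left { -1; -3/4; -11/16; -87/128; -173/256; -345/512 }, Right { -43/64; -21/32; -5/8; -1/2; 0 } — simplest -689/1024
RBRBRBRRBBBR: Left { -1; -3/4; -11/16; -87/128; -173/256; -345/512 }, Right { -689/1024; -43/64; -21/32; -5/8; -1/2; 0 } — simplest -1379/2048
RBRBRBRRBBBRB: Left { -1; -3/4; -11/16; -87/128; -173/256; -345/512; -1379/2048 }, Right { -689/1024; -43/64; -21/32; -5/8; -1/2; 0 } — simplest -2757/4096
RBRBRBRRBBBRBR: Left { -1; -3/4; -11/16; -87/128; -173/256; -345/512; -1379/2048 }, Right { -2757/4096; -689/1024; -43/64; -21/32; -5/8; -1/2; 0 } — simplest -5515/8192
RBRBRBRRBBBRBRB: Left { -1; -3/4; -11/16; -87/128; -173/256; -345/512; -1379/2048; -5515/8192 }, Right { -2757/4096; -689/1024; -43/64; -21/32; -5/8; -1/2; 0 } — simplest -11029/16384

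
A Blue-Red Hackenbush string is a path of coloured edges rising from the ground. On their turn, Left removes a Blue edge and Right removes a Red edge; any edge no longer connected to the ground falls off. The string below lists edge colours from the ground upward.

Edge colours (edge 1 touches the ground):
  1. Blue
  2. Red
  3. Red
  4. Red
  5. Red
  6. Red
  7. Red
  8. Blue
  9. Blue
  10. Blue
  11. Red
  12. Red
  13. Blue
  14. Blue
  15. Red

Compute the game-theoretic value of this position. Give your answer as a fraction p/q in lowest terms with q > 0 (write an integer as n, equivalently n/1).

step 1: add Blue to get B; options L={ 0 } R={  } → 1
step 2: add Red to get BR; options L={ 0 } R={ 1 } → 1/2
step 3: add Red to get BRR; options L={ 0 } R={ 1/2,1 } → 1/4
step 4: add Red to get BRRR; options L={ 0 } R={ 1/4,1/2,1 } → 1/8
step 5: add Red to get BRRRR; options L={ 0 } R={ 1/8,1/4,1/2,1 } → 1/16
step 6: add Red to get BRRRRR; options L={ 0 } R={ 1/16,1/8,1/4,1/2,1 } → 1/32
step 7: add Red to get BRRRRRR; options L={ 0 } R={ 1/32,1/16,1/8,1/4,1/2,1 } → 1/64
step 8: add Blue to get BRRRRRRB; options L={ 0,1/64 } R={ 1/32,1/16,1/8,1/4,1/2,1 } → 3/128
step 9: add Blue to get BRRRRRRBB; options L={ 0,1/64,3/128 } R={ 1/32,1/16,1/8,1/4,1/2,1 } → 7/256
step 10: add Blue to get BRRRRRRBBB; options L={ 0,1/64,3/128,7/256 } R={ 1/32,1/16,1/8,1/4,1/2,1 } → 15/512
step 11: add Red to get BRRRRRRBBBR; options L={ 0,1/64,3/128,7/256 } R={ 15/512,1/32,1/16,1/8,1/4,1/2,1 } → 29/1024
step 12: add Red to get BRRRRRRBBBRR; options L={ 0,1/64,3/128,7/256 } R={ 29/1024,15/512,1/32,1/16,1/8,1/4,1/2,1 } → 57/2048
step 13: add Blue to get BRRRRRRBBBRRB; options L={ 0,1/64,3/128,7/256,57/2048 } R={ 29/1024,15/512,1/32,1/16,1/8,1/4,1/2,1 } → 115/4096
step 14: add Blue to get BRRRRRRBBBRRBB; options L={ 0,1/64,3/128,7/256,57/2048,115/4096 } R={ 29/1024,15/512,1/32,1/16,1/8,1/4,1/2,1 } → 231/8192
step 15: add Red to get BRRRRRRBBBRRBBR; options L={ 0,1/64,3/128,7/256,57/2048,115/4096 } R={ 231/8192,29/1024,15/512,1/32,1/16,1/8,1/4,1/2,1 } → 461/16384

461/16384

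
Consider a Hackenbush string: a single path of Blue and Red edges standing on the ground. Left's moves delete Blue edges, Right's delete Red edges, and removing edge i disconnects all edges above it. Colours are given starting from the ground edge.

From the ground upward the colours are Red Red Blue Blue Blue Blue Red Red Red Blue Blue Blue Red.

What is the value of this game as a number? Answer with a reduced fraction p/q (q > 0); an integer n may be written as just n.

v_1 [R]  L=[∅]  R=[0]  ⇒ -1
v_2 [RR]  L=[∅]  R=[-1 0]  ⇒ -2
v_3 [RRB]  L=[-2]  R=[-1 0]  ⇒ -3/2
v_4 [RRBB]  L=[-2 -3/2]  R=[-1 0]  ⇒ -5/4
v_5 [RRBBB]  L=[-2 -3/2 -5/4]  R=[-1 0]  ⇒ -9/8
v_6 [RRBBBB]  L=[-2 -3/2 -5/4 -9/8]  R=[-1 0]  ⇒ -17/16
v_7 [RRBBBBR]  L=[-2 -3/2 -5/4 -9/8]  R=[-17/16 -1 0]  ⇒ -35/32
v_8 [RRBBBBRR]  L=[-2 -3/2 -5/4 -9/8]  R=[-35/32 -17/16 -1 0]  ⇒ -71/64
v_9 [RRBBBBRRR]  L=[-2 -3/2 -5/4 -9/8]  R=[-71/64 -35/32 -17/16 -1 0]  ⇒ -143/128
v_10 [RRBBBBRRRB]  L=[-2 -3/2 -5/4 -9/8 -143/128]  R=[-71/64 -35/32 -17/16 -1 0]  ⇒ -285/256
v_11 [RRBBBBRRRBB]  L=[-2 -3/2 -5/4 -9/8 -143/128 -285/256]  R=[-71/64 -35/32 -17/16 -1 0]  ⇒ -569/512
v_12 [RRBBBBRRRBBB]  L=[-2 -3/2 -5/4 -9/8 -143/128 -285/256 -569/512]  R=[-71/64 -35/32 -17/16 -1 0]  ⇒ -1137/1024
v_13 [RRBBBBRRRBBBR]  L=[-2 -3/2 -5/4 -9/8 -143/128 -285/256 -569/512]  R=[-1137/1024 -71/64 -35/32 -17/16 -1 0]  ⇒ -2275/2048

-2275/2048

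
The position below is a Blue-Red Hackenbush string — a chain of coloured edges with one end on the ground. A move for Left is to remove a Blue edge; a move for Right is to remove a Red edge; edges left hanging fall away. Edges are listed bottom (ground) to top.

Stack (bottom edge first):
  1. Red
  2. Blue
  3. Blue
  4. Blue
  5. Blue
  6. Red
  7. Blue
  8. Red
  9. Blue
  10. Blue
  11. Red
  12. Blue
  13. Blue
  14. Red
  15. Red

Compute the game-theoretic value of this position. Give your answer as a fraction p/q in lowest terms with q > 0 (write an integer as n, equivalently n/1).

-1319/16384

value_1 [R]  L=[(no moves)]  R=[0]  => -1
value_2 [RB]  L=[-1]  R=[0]  => -1/2
value_3 [RBB]  L=[-1, -1/2]  R=[0]  => -1/4
value_4 [RBBB]  L=[-1, -1/2, -1/4]  R=[0]  => -1/8
value_5 [RBBBB]  L=[-1, -1/2, -1/4, -1/8]  R=[0]  => -1/16
value_6 [RBBBBR]  L=[-1, -1/2, -1/4, -1/8]  R=[-1/16, 0]  => -3/32
value_7 [RBBBBRB]  L=[-1, -1/2, -1/4, -1/8, -3/32]  R=[-1/16, 0]  => -5/64
value_8 [RBBBBRBR]  L=[-1, -1/2, -1/4, -1/8, -3/32]  R=[-5/64, -1/16, 0]  => -11/128
value_9 [RBBBBRBRB]  L=[-1, -1/2, -1/4, -1/8, -3/32, -11/128]  R=[-5/64, -1/16, 0]  => -21/256
value_10 [RBBBBRBRBB]  L=[-1, -1/2, -1/4, -1/8, -3/32, -11/128, -21/256]  R=[-5/64, -1/16, 0]  => -41/512
value_11 [RBBBBRBRBBR]  L=[-1, -1/2, -1/4, -1/8, -3/32, -11/128, -21/256]  R=[-41/512, -5/64, -1/16, 0]  => -83/1024
value_12 [RBBBBRBRBBRB]  L=[-1, -1/2, -1/4, -1/8, -3/32, -11/128, -21/256, -83/1024]  R=[-41/512, -5/64, -1/16, 0]  => -165/2048
value_13 [RBBBBRBRBBRBB]  L=[-1, -1/2, -1/4, -1/8, -3/32, -11/128, -21/256, -83/1024, -165/2048]  R=[-41/512, -5/64, -1/16, 0]  => -329/4096
value_14 [RBBBBRBRBBRBBR]  L=[-1, -1/2, -1/4, -1/8, -3/32, -11/128, -21/256, -83/1024, -165/2048]  R=[-329/4096, -41/512, -5/64, -1/16, 0]  => -659/8192
value_15 [RBBBBRBRBBRBBRR]  L=[-1, -1/2, -1/4, -1/8, -3/32, -11/128, -21/256, -83/1024, -165/2048]  R=[-659/8192, -329/4096, -41/512, -5/64, -1/16, 0]  => -1319/16384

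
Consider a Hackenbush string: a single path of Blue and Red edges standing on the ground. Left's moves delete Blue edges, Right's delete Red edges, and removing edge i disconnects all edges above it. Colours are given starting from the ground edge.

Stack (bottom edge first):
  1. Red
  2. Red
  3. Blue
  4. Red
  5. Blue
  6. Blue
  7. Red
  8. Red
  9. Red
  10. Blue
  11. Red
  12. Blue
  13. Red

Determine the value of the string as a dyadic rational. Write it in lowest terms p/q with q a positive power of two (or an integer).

Build value(s[:k]) for k = 1..13, string s = Red Red Blue Red Blue Blue Red Red Red Blue Red Blue Red.
value_1 [R]  L=[·]  R=[0]  = -1
value_2 [RR]  L=[·]  R=[-1 0]  = -2
value_3 [RRB]  L=[-2]  R=[-1 0]  = -3/2
value_4 [RRBR]  L=[-2]  R=[-3/2 -1 0]  = -7/4
value_5 [RRBRB]  L=[-2 -7/4]  R=[-3/2 -1 0]  = -13/8
value_6 [RRBRBB]  L=[-2 -7/4 -13/8]  R=[-3/2 -1 0]  = -25/16
value_7 [RRBRBBR]  L=[-2 -7/4 -13/8]  R=[-25/16 -3/2 -1 0]  = -51/32
value_8 [RRBRBBRR]  L=[-2 -7/4 -13/8]  R=[-51/32 -25/16 -3/2 -1 0]  = -103/64
value_9 [RRBRBBRRR]  L=[-2 -7/4 -13/8]  R=[-103/64 -51/32 -25/16 -3/2 -1 0]  = -207/128
value_10 [RRBRBBRRRB]  L=[-2 -7/4 -13/8 -207/128]  R=[-103/64 -51/32 -25/16 -3/2 -1 0]  = -413/256
value_11 [RRBRBBRRRBR]  L=[-2 -7/4 -13/8 -207/128]  R=[-413/256 -103/64 -51/32 -25/16 -3/2 -1 0]  = -827/512
value_12 [RRBRBBRRRBRB]  L=[-2 -7/4 -13/8 -207/128 -827/512]  R=[-413/256 -103/64 -51/32 -25/16 -3/2 -1 0]  = -1653/1024
value_13 [RRBRBBRRRBRBR]  L=[-2 -7/4 -13/8 -207/128 -827/512]  R=[-1653/1024 -413/256 -103/64 -51/32 -25/16 -3/2 -1 0]  = -3307/2048

-3307/2048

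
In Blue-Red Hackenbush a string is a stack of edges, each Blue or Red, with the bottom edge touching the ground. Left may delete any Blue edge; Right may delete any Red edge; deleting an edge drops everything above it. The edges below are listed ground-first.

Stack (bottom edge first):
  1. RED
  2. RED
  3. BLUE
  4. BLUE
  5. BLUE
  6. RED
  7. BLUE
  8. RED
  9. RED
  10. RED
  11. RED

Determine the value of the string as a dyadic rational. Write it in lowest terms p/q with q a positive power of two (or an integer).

-607/512

1 of 11 · R · max L −∞ · min R 0 so -1
2 of 11 · RR · max L −∞ · min R -1 so -2
3 of 11 · RRB · max L -2 · min R -1 so -3/2
4 of 11 · RRBB · max L -3/2 · min R -1 so -5/4
5 of 11 · RRBBB · max L -5/4 · min R -1 so -9/8
6 of 11 · RRBBBR · max L -5/4 · min R -9/8 so -19/16
7 of 11 · RRBBBRB · max L -19/16 · min R -9/8 so -37/32
8 of 11 · RRBBBRBR · max L -19/16 · min R -37/32 so -75/64
9 of 11 · RRBBBRBRR · max L -19/16 · min R -75/64 so -151/128
10 of 11 · RRBBBRBRRR · max L -19/16 · min R -151/128 so -303/256
11 of 11 · RRBBBRBRRRR · max L -19/16 · min R -303/256 so -607/512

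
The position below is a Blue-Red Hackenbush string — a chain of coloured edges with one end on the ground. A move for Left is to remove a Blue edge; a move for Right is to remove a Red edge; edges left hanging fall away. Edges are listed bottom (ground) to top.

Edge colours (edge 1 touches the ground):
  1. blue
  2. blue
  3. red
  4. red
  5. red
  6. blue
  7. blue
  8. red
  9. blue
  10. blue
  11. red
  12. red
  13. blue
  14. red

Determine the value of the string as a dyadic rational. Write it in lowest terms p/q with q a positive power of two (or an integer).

edge 1 of 14 (blue): { 0 | · } — 1
edge 2 of 14 (blue): { 0, 1 | · } — 2
edge 3 of 14 (red): { 0, 1 | 2 } — 3/2
edge 4 of 14 (red): { 0, 1 | 3/2, 2 } — 5/4
edge 5 of 14 (red): { 0, 1 | 5/4, 3/2, 2 } — 9/8
edge 6 of 14 (blue): { 0, 1, 9/8 | 5/4, 3/2, 2 } — 19/16
edge 7 of 14 (blue): { 0, 1, 9/8, 19/16 | 5/4, 3/2, 2 } — 39/32
edge 8 of 14 (red): { 0, 1, 9/8, 19/16 | 39/32, 5/4, 3/2, 2 } — 77/64
edge 9 of 14 (blue): { 0, 1, 9/8, 19/16, 77/64 | 39/32, 5/4, 3/2, 2 } — 155/128
edge 10 of 14 (blue): { 0, 1, 9/8, 19/16, 77/64, 155/128 | 39/32, 5/4, 3/2, 2 } — 311/256
edge 11 of 14 (red): { 0, 1, 9/8, 19/16, 77/64, 155/128 | 311/256, 39/32, 5/4, 3/2, 2 } — 621/512
edge 12 of 14 (red): { 0, 1, 9/8, 19/16, 77/64, 155/128 | 621/512, 311/256, 39/32, 5/4, 3/2, 2 } — 1241/1024
edge 13 of 14 (blue): { 0, 1, 9/8, 19/16, 77/64, 155/128, 1241/1024 | 621/512, 311/256, 39/32, 5/4, 3/2, 2 } — 2483/2048
edge 14 of 14 (red): { 0, 1, 9/8, 19/16, 77/64, 155/128, 1241/1024 | 2483/2048, 621/512, 311/256, 39/32, 5/4, 3/2, 2 } — 4965/4096

4965/4096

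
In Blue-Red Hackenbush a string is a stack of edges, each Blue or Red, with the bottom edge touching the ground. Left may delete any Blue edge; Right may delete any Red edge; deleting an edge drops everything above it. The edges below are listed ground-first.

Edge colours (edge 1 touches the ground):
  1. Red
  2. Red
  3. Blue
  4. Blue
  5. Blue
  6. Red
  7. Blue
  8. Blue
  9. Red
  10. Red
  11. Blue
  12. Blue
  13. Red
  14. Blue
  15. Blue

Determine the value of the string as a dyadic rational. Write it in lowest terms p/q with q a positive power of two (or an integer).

-9417/8192

Build value(s[:k]) for k = 1..15, string s = Red Red Blue Blue Blue Red Blue Blue Red Red Blue Blue Red Blue Blue.
edge 1 of 15 (Red): { none | 0 } → -1
edge 2 of 15 (Red): { none | -1, 0 } → -2
edge 3 of 15 (Blue): { -2 | -1, 0 } → -3/2
edge 4 of 15 (Blue): { -2, -3/2 | -1, 0 } → -5/4
edge 5 of 15 (Blue): { -2, -3/2, -5/4 | -1, 0 } → -9/8
edge 6 of 15 (Red): { -2, -3/2, -5/4 | -9/8, -1, 0 } → -19/16
edge 7 of 15 (Blue): { -2, -3/2, -5/4, -19/16 | -9/8, -1, 0 } → -37/32
edge 8 of 15 (Blue): { -2, -3/2, -5/4, -19/16, -37/32 | -9/8, -1, 0 } → -73/64
edge 9 of 15 (Red): { -2, -3/2, -5/4, -19/16, -37/32 | -73/64, -9/8, -1, 0 } → -147/128
edge 10 of 15 (Red): { -2, -3/2, -5/4, -19/16, -37/32 | -147/128, -73/64, -9/8, -1, 0 } → -295/256
edge 11 of 15 (Blue): { -2, -3/2, -5/4, -19/16, -37/32, -295/256 | -147/128, -73/64, -9/8, -1, 0 } → -589/512
edge 12 of 15 (Blue): { -2, -3/2, -5/4, -19/16, -37/32, -295/256, -589/512 | -147/128, -73/64, -9/8, -1, 0 } → -1177/1024
edge 13 of 15 (Red): { -2, -3/2, -5/4, -19/16, -37/32, -295/256, -589/512 | -1177/1024, -147/128, -73/64, -9/8, -1, 0 } → -2355/2048
edge 14 of 15 (Blue): { -2, -3/2, -5/4, -19/16, -37/32, -295/256, -589/512, -2355/2048 | -1177/1024, -147/128, -73/64, -9/8, -1, 0 } → -4709/4096
edge 15 of 15 (Blue): { -2, -3/2, -5/4, -19/16, -37/32, -295/256, -589/512, -2355/2048, -4709/4096 | -1177/1024, -147/128, -73/64, -9/8, -1, 0 } → -9417/8192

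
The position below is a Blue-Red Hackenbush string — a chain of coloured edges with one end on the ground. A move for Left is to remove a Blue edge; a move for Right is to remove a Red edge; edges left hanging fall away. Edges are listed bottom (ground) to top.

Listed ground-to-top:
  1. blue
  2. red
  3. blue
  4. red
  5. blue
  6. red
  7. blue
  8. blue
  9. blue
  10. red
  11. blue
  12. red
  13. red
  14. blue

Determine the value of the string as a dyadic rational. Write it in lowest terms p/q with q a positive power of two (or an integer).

Build val(s[:k]) for k = 1..14, string s = blue red blue red blue red blue blue blue red blue red red blue.
step 1: add blue to get b; options L={ 0 } R={ ∅ } → 1
step 2: add red to get br; options L={ 0 } R={ 1 } → 1/2
step 3: add blue to get brb; options L={ 0, 1/2 } R={ 1 } → 3/4
step 4: add red to get brbr; options L={ 0, 1/2 } R={ 3/4, 1 } → 5/8
step 5: add blue to get brbrb; options L={ 0, 1/2, 5/8 } R={ 3/4, 1 } → 11/16
step 6: add red to get brbrbr; options L={ 0, 1/2, 5/8 } R={ 11/16, 3/4, 1 } → 21/32
step 7: add blue to get brbrbrb; options L={ 0, 1/2, 5/8, 21/32 } R={ 11/16, 3/4, 1 } → 43/64
step 8: add blue to get brbrbrbb; options L={ 0, 1/2, 5/8, 21/32, 43/64 } R={ 11/16, 3/4, 1 } → 87/128
step 9: add blue to get brbrbrbbb; options L={ 0, 1/2, 5/8, 21/32, 43/64, 87/128 } R={ 11/16, 3/4, 1 } → 175/256
step 10: add red to get brbrbrbbbr; options L={ 0, 1/2, 5/8, 21/32, 43/64, 87/128 } R={ 175/256, 11/16, 3/4, 1 } → 349/512
step 11: add blue to get brbrbrbbbrb; options L={ 0, 1/2, 5/8, 21/32, 43/64, 87/128, 349/512 } R={ 175/256, 11/16, 3/4, 1 } → 699/1024
step 12: add red to get brbrbrbbbrbr; options L={ 0, 1/2, 5/8, 21/32, 43/64, 87/128, 349/512 } R={ 699/1024, 175/256, 11/16, 3/4, 1 } → 1397/2048
step 13: add red to get brbrbrbbbrbrr; options L={ 0, 1/2, 5/8, 21/32, 43/64, 87/128, 349/512 } R={ 1397/2048, 699/1024, 175/256, 11/16, 3/4, 1 } → 2793/4096
step 14: add blue to get brbrbrbbbrbrrb; options L={ 0, 1/2, 5/8, 21/32, 43/64, 87/128, 349/512, 2793/4096 } R={ 1397/2048, 699/1024, 175/256, 11/16, 3/4, 1 } → 5587/8192

5587/8192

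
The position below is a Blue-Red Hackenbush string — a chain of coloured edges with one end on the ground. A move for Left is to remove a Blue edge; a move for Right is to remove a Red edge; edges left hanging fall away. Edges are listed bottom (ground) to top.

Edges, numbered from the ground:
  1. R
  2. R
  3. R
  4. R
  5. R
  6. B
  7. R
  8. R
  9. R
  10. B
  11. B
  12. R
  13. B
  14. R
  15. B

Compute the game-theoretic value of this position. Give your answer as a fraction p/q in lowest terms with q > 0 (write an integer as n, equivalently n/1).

Prefix values for R R R R R B R R R B B R B R B via {L|R} + simplicity:
1 of 15 · R · max L −∞ · min R 0 ⇒ -1
2 of 15 · RR · max L −∞ · min R -1 ⇒ -2
3 of 15 · RRR · max L −∞ · min R -2 ⇒ -3
4 of 15 · RRRR · max L −∞ · min R -3 ⇒ -4
5 of 15 · RRRRR · max L −∞ · min R -4 ⇒ -5
6 of 15 · RRRRRB · max L -5 · min R -4 ⇒ -9/2
7 of 15 · RRRRRBR · max L -5 · min R -9/2 ⇒ -19/4
8 of 15 · RRRRRBRR · max L -5 · min R -19/4 ⇒ -39/8
9 of 15 · RRRRRBRRR · max L -5 · min R -39/8 ⇒ -79/16
10 of 15 · RRRRRBRRRB · max L -79/16 · min R -39/8 ⇒ -157/32
11 of 15 · RRRRRBRRRBB · max L -157/32 · min R -39/8 ⇒ -313/64
12 of 15 · RRRRRBRRRBBR · max L -157/32 · min R -313/64 ⇒ -627/128
13 of 15 · RRRRRBRRRBBRB · max L -627/128 · min R -313/64 ⇒ -1253/256
14 of 15 · RRRRRBRRRBBRBR · max L -627/128 · min R -1253/256 ⇒ -2507/512
15 of 15 · RRRRRBRRRBBRBRB · max L -2507/512 · min R -1253/256 ⇒ -5013/1024

-5013/1024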